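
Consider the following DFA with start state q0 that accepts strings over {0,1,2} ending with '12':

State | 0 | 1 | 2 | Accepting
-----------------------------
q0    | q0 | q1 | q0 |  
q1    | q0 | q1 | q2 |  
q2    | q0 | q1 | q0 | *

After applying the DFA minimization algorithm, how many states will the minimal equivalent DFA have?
All 3 states are reachable from q0, so none can be removed as unreachable.
Table-filling: first mark every (accepting, non-accepting) pair as distinguishable (accepting: {q2}; non-accepting: {q0, q1}).
Round 1: (q0, q1) on '2' go to q0 and q2, already distinguishable → mark.
Every pair of states is distinguishable, so the DFA is already minimal.
Equivalence classes: {q0}, {q1}, {q2} → 3 states.

Final answer: 3 states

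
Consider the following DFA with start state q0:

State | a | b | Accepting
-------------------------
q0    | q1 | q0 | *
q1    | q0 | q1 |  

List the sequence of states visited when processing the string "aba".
q0 → q1 → q1 → q0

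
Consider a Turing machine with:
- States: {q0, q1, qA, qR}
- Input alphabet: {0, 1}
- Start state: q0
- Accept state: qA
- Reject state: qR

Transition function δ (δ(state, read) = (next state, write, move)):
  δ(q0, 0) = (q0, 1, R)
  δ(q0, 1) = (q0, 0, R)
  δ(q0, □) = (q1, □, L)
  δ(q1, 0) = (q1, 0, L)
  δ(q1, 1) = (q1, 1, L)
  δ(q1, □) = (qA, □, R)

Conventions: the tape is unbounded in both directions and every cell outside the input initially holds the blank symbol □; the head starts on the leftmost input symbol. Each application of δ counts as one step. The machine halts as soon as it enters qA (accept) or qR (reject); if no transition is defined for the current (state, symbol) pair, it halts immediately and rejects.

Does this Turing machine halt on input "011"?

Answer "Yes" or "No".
Step 0: [q0]011 (head at position 0)
Step 1: δ(q0, 0) = (q0, 1, R)  ⊢  1[q0]11 (head at position 1)
Step 2: δ(q0, 1) = (q0, 0, R)  ⊢  10[q0]1 (head at position 2)
Step 3: δ(q0, 1) = (q0, 0, R)  ⊢  100[q0]□ (head at position 3)
Step 4: δ(q0, □) = (q1, □, L)  ⊢  10[q1]0□ (head at position 2)
Step 5: δ(q1, 0) = (q1, 0, L)  ⊢  1[q1]00□ (head at position 1)
Step 6: δ(q1, 0) = (q1, 0, L)  ⊢  [q1]100□ (head at position 0)
Step 7: δ(q1, 1) = (q1, 1, L)  ⊢  [q1]□100□ (head at position -1)
Step 8: δ(q1, □) = (qA, □, R)  ⊢  □[qA]100□ (head at position 0)
The machine is in qA, so it halts and accepts.
It halts after 8 steps.

Final answer: Yes - halts after 8 steps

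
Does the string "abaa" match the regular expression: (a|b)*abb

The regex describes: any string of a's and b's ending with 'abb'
No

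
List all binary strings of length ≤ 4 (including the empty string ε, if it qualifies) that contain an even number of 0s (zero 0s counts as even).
Checking every binary string of length 0 to 4:
  Length 0: accepted: ε | rejected: (none)
  Length 1: accepted: 1 | rejected: 0
  Length 2: accepted: 00, 11 | rejected: 01, 10
  Length 3: accepted: 001, 010, 100, 111 | rejected: 000, 011, 101, 110
  Length 4: accepted: 0000, 0011, 0101, 0110, 1001, 1010, 1100, 1111 | rejected: 0001, 0010, 0100, 0111, 1000, 1011, 1101, 1110
Total: 16 string(s).

Final answer: ε, 1, 00, 11, 001, 010, 100, 111, 0000, 0011, 0101, 0110, 1001, 1010, 1100, 1111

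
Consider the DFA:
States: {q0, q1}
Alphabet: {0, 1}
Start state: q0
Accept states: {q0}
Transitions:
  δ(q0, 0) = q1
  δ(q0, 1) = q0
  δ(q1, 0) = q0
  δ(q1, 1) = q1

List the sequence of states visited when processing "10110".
Starting at q0
Read '1': q0 -> q0
Read '0': q0 -> q1
Read '1': q1 -> q1
Read '1': q1 -> q1
Read '0': q1 -> q0

Final answer: q0 -> q0 -> q1 -> q1 -> q1 -> q0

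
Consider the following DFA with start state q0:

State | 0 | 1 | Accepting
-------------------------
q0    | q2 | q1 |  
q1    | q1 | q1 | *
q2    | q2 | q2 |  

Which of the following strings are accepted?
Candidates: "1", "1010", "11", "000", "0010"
"1": q0 → q1; q1 is accepting → accepted
"1010": q0 → q1 → q1 → q1 → q1; q1 is accepting → accepted
"11": q0 → q1 → q1; q1 is accepting → accepted
"000": q0 → q2 → q2 → q2; q2 is not accepting → rejected
"0010": q0 → q2 → q2 → q2 → q2; q2 is not accepting → rejected

Final answer: "1", "1010", "11"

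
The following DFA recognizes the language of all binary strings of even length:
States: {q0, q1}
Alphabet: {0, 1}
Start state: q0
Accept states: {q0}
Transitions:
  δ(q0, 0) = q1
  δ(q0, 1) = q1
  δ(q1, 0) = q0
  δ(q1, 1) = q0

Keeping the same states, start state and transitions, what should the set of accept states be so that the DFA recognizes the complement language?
The DFA is complete (every state has a transition on every symbol), so the complement
is recognized by the same DFA with accepting and non-accepting states swapped.
Original accept states: {q0}
Complement accept states = All states - Original accept states
= {q0, q1} - {q0}
= {q1}
Complement language: strings of ODD length

Final answer: {q1}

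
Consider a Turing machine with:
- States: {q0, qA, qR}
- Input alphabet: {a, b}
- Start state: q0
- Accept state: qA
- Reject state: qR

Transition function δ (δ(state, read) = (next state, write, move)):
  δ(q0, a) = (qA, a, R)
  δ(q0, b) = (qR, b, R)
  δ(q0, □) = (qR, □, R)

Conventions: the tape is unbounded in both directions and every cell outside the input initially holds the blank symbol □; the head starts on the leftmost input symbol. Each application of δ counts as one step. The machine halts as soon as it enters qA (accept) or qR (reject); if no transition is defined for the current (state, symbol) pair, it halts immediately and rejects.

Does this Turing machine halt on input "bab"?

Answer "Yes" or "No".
Step 0: [q0]bab (head at position 0)
Step 1: δ(q0, b) = (qR, b, R)  ⊢  b[qR]ab (head at position 1)
The machine is in qR, so it halts and rejects.
It halts after 1 steps.

Final answer: Yes - halts after 1 steps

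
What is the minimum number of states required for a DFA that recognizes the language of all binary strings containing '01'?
Language: binary strings containing '01'
Lower bound (Myhill–Nerode): the prefixes ε, 0, 01 are pairwise distinguishable:
  ε vs 01: suffix ε distinguishes them (ε is rejected, 01 is accepted)
  0 vs 01: suffix ε distinguishes them (0 is rejected, 01 is accepted)
  ε vs 0: suffix 1 distinguishes them (ε·1 = 1 is rejected, 0·1 = 01 is accepted)
So any DFA needs at least 3 states.
Upper bound: a DFA with 3 states exists (one state per class above: 'no progress', 'last symbol 0', and 'seen 01' (accepting sink)).
Minimum states: 3

Final answer: 3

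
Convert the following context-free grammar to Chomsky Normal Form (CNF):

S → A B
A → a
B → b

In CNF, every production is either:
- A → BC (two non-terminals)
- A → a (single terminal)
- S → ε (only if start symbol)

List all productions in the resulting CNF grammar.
The grammar has no ε-productions or unit productions to eliminate.
S → A B is already in CNF (two non-terminals) – keep it.
A → a is already in CNF (single terminal) – keep it.
B → b is already in CNF (single terminal) – keep it.
Resulting CNF grammar (3 productions): A → a; B → b; S → A B

Final answer: A → a; B → b; S → A B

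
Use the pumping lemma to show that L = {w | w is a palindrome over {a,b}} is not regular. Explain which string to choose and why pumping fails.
Language: L = {w | w is a palindrome over {a,b}} (strings that read the same forwards and backwards)
Step 1: Assume for contradiction that L is regular, with pumping length p.
Step 2: Choose s = a^p b a^p. Then s ∈ L (it reads the same forwards and backwards) and |s| ≥ p.
Step 3: Consider any decomposition s = xyz with |xy| ≤ p and |y| > 0. Since |xy| ≤ p and the first p symbols of s are all a's, y = a^k for some k with 1 ≤ k ≤ p.
Step 4: Pumping up (i = 2): xy²z = a^(p+k) b a^p. Its reverse is a^p b a^(p+k) ≠ a^(p+k) b a^p (the single b is no longer in the middle), so xy²z is not a palindrome and xy²z ∉ L.
This contradicts the pumping lemma, so L is not regular.

Final answer: Choose s = a^p b a^p. Since |xy| ≤ p, y = a^k with k ≥ 1. Then xy²z = a^(p+k) b a^p is not a palindrome, so ∉ L.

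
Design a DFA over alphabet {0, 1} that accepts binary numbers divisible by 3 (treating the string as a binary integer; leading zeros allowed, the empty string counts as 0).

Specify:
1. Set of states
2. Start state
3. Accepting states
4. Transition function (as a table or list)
One valid DFA (any DFA recognizing the same language is acceptable):
States: {q0, q1, q2}
Start: q0
Accepting: {q0}
Transitions (accepting states marked with *):
State | 0 | 1 | Accepting
-------------------------
q0    | q0 | q1 | *
q1    | q2 | q0 |  
q2    | q1 | q2 |  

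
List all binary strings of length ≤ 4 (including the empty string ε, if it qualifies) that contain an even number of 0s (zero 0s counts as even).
Checking every binary string of length 0 to 4:
  Length 0: accepted: ε | rejected: (none)
  Length 1: accepted: 1 | rejected: 0
  Length 2: accepted: 00, 11 | rejected: 01, 10
  Length 3: accepted: 001, 010, 100, 111 | rejected: 000, 011, 101, 110
  Length 4: accepted: 0000, 0011, 0101, 0110, 1001, 1010, 1100, 1111 | rejected: 0001, 0010, 0100, 0111, 1000, 1011, 1101, 1110
Total: 16 string(s).

Final answer: ε, 1, 00, 11, 001, 010, 100, 111, 0000, 0011, 0101, 0110, 1001, 1010, 1100, 1111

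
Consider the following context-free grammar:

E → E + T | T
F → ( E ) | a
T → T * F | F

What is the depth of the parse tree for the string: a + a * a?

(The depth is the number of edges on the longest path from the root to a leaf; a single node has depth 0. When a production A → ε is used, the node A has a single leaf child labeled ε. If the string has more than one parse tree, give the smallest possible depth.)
The grammar is unambiguous; the parse tree of a + a * a is:
E → E + T at the root (depth 0).
  Left E (depth 1) → T (2) → F (3) → a (4).
  Right T (depth 1) → T * F; that T (2) → F (3) → a (4); F (2) → a (3).
The longest root-to-leaf paths have 4 edges.
Depth = 4.

Final answer: 4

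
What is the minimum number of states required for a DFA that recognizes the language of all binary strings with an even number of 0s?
Language: binary strings with an even number of 0s
Lower bound (Myhill–Nerode): the prefixes ε, 0 are pairwise distinguishable:
  ε vs 0: suffix ε distinguishes them (ε has zero 0s (accepted), 0 has one 0 (rejected))
So any DFA needs at least 2 states.
Upper bound: a DFA with 2 states exists (one state per class above).
Minimum states: 2

Final answer: 2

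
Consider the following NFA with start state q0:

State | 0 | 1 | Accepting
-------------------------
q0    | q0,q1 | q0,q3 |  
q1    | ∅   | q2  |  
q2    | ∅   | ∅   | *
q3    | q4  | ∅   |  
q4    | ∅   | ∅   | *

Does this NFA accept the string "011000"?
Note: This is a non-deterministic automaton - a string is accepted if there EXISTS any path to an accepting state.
Track the set of states the NFA could be in: start {q0}
Read '0': {q0} → {q0, q1}
Read '1': {q0, q1} → {q0, q2, q3}
Read '1': {q0, q2, q3} → {q0, q3}
Read '0': {q0, q3} → {q0, q1, q4}
Read '0': {q0, q1, q4} → {q0, q1}
Read '0': {q0, q1} → {q0, q1}
Final set {q0, q1} contains no accepting state → rejected.

Final answer: No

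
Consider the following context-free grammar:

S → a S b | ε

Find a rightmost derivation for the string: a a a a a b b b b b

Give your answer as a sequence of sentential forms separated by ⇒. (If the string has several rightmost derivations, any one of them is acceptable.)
Start with S.
Step 1: the rightmost non-terminal is S; apply S → a S b:  a S b
Step 2: the rightmost non-terminal is S; apply S → a S b:  a a S b b
Step 3: the rightmost non-terminal is S; apply S → a S b:  a a a S b b b
Step 4: the rightmost non-terminal is S; apply S → a S b:  a a a a S b b b b
Step 5: the rightmost non-terminal is S; apply S → a S b:  a a a a a S b b b b b
Step 6: the rightmost non-terminal is S; apply S → ε:  a a a a a b b b b b

Final answer: S ⇒ a S b ⇒ a a S b b ⇒ a a a S b b b ⇒ a a a a S b b b b ⇒ a a a a a S b b b b b ⇒ a a a a a b b b b b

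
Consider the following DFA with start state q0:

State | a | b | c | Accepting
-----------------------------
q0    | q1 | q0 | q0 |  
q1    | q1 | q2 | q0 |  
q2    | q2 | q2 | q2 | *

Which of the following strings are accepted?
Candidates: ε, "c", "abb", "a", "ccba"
ε: q0; q0 is not accepting → rejected
"c": q0 → q0; q0 is not accepting → rejected
"abb": q0 → q1 → q2 → q2; q2 is accepting → accepted
"a": q0 → q1; q1 is not accepting → rejected
"ccba": q0 → q0 → q0 → q0 → q1; q1 is not accepting → rejected

Final answer: "abb"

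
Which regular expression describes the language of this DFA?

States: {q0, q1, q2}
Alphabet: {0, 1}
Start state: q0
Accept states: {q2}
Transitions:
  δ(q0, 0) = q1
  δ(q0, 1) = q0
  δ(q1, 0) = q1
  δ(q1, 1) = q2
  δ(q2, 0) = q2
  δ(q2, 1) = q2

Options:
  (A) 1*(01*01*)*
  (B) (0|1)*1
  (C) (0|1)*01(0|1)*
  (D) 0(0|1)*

Testing sample strings against the DFA:
  '10101' -> accepted
  '0011' -> accepted
  '0000' -> rejected
  '10' -> rejected
Checking each option for a counterexample:
  (A) 1*(01*01*)*: ε is rejected by the DFA but matches the regex → eliminated
  (B) (0|1)*1: '1' is rejected by the DFA but matches the regex → eliminated
  (C) (0|1)*01(0|1)*: agrees with the DFA on all strings of length ≤ 4
  (D) 0(0|1)*: '0' is rejected by the DFA but matches the regex → eliminated
Only (C) (0|1)*01(0|1)* is consistent with the DFA.

Final answer: (C) (0|1)*01(0|1)*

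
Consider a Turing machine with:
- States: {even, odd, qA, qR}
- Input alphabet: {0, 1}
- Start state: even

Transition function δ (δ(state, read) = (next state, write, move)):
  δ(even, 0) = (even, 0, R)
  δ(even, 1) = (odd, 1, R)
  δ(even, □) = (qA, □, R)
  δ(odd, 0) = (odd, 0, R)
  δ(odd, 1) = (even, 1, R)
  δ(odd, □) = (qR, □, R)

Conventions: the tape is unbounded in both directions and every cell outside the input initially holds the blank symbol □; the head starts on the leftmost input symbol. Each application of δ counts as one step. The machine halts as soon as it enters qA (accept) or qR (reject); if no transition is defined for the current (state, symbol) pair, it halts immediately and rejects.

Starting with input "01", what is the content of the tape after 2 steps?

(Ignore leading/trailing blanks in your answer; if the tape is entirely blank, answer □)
Step 0: [even]01 (head at position 0)
Step 1: δ(even, 0) = (even, 0, R)  ⊢  0[even]1 (head at position 1)
Step 2: δ(even, 1) = (odd, 1, R)  ⊢  01[odd]□ (head at position 2)
Tape after 2 steps (ignoring surrounding blanks): 01

Final answer: Tape: 01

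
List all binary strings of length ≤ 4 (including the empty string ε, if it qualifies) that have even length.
Checking every binary string of length 0 to 4:
  Length 0: accepted: ε | rejected: (none)
  Length 1: accepted: (none) | rejected: 0, 1
  Length 2: accepted: 00, 01, 10, 11 | rejected: (none)
  Length 3: accepted: (none) | rejected: 000, 001, 010, 011, 100, 101, 110, 111
  Length 4: accepted: 0000, 0001, 0010, 0011, 0100, 0101, 0110, 0111, 1000, 1001, 1010, 1011, 1100, 1101, 1110, 1111 | rejected: (none)
Total: 21 string(s).

Final answer: ε, 00, 01, 10, 11, 0000, 0001, 0010, 0011, 0100, 0101, 0110, 0111, 1000, 1001, 1010, 1011, 1100, 1101, 1110, 1111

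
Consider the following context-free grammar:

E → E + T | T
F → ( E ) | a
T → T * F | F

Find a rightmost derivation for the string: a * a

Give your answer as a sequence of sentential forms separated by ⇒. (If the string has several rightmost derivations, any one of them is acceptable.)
Start with E.
Step 1: the rightmost non-terminal is E; apply E → T:  T
Step 2: the rightmost non-terminal is T; apply T → T * F:  T * F
Step 3: the rightmost non-terminal is F; apply F → a:  T * a
Step 4: the rightmost non-terminal is T; apply T → F:  F * a
Step 5: the rightmost non-terminal is F; apply F → a:  a * a

Final answer: E ⇒ T ⇒ T * F ⇒ T * a ⇒ F * a ⇒ a * a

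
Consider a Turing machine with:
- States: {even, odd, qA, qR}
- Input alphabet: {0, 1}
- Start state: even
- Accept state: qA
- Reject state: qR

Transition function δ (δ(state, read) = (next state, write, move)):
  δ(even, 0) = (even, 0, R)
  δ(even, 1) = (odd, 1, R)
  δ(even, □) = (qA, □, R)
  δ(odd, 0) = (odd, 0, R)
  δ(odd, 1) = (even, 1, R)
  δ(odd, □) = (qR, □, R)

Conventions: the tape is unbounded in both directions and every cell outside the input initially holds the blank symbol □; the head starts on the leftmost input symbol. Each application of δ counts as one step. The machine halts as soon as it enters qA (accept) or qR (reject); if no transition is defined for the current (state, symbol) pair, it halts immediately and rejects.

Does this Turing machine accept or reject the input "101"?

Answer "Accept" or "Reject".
Step 0: [even]101 (head at position 0)
Step 1: δ(even, 1) = (odd, 1, R)  ⊢  1[odd]01 (head at position 1)
Step 2: δ(odd, 0) = (odd, 0, R)  ⊢  10[odd]1 (head at position 2)
Step 3: δ(odd, 1) = (even, 1, R)  ⊢  101[even]□ (head at position 3)
Step 4: δ(even, □) = (qA, □, R)  ⊢  101□[qA]□ (head at position 4)
The machine is in qA, so it halts and accepts.

Final answer: Accept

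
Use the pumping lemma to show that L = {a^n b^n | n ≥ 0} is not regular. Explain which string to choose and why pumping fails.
Language: L = {a^n b^n | n ≥ 0} (equal numbers of a's followed by b's)
Step 1: Assume for contradiction that L is regular, with pumping length p.
Step 2: Choose s = a^p b^p. Then s ∈ L (it has p a's followed by p b's) and |s| ≥ p.
Step 3: Consider any decomposition s = xyz with |xy| ≤ p and |y| > 0. Since |xy| ≤ p and the first p symbols of s are all a's, y = a^k for some k with 1 ≤ k ≤ p.
Step 4: Pumping up (i = 2): xy²z = a^(p+k) b^p, which has more a's than b's, so xy²z ∉ L.
This contradicts the pumping lemma, so L is not regular.

Final answer: Choose s = a^p b^p. Since |xy| ≤ p, y = a^k with k ≥ 1. Then xy²z = a^(p+k) b^p ∉ L.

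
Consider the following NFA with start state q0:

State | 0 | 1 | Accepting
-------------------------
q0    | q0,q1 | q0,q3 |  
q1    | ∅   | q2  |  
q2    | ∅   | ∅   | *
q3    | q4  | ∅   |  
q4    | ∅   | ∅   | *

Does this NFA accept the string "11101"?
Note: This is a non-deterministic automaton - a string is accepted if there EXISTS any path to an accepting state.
Track the set of states the NFA could be in: start {q0}
Read '1': {q0} → {q0, q3}
Read '1': {q0, q3} → {q0, q3}
Read '1': {q0, q3} → {q0, q3}
Read '0': {q0, q3} → {q0, q1, q4}
Read '1': {q0, q1, q4} → {q0, q2, q3}
Final set {q0, q2, q3} contains accepting state(s) {q2} → accepted.

Final answer: Yes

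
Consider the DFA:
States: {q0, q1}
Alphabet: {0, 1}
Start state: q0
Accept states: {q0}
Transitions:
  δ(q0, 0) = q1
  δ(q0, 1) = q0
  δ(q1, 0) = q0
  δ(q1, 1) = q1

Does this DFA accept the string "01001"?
Processing string "01001":
  q0 --0--> q1
  q1 --1--> q1
  q1 --0--> q0
  q0 --0--> q1
  q1 --1--> q1
Final state: q1
Accept states: {q0}
q1 is not an accept state, so the string is rejected.

Final answer: No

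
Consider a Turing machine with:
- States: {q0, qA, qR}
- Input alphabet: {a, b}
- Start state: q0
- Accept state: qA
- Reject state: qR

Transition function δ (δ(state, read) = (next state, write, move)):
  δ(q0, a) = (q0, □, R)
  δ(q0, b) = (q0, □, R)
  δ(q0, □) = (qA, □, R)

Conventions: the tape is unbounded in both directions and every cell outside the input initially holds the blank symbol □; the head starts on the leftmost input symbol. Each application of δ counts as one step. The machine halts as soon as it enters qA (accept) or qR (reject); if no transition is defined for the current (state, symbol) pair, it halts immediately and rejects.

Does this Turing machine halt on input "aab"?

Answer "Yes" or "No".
Step 0: [q0]aab (head at position 0)
Step 1: δ(q0, a) = (q0, □, R)  ⊢  □[q0]ab (head at position 1)
Step 2: δ(q0, a) = (q0, □, R)  ⊢  □□[q0]b (head at position 2)
Step 3: δ(q0, b) = (q0, □, R)  ⊢  □□□[q0]□ (head at position 3)
Step 4: δ(q0, □) = (qA, □, R)  ⊢  □□□□[qA]□ (head at position 4)
The machine is in qA, so it halts and accepts.
It halts after 4 steps.

Final answer: Yes - halts after 4 steps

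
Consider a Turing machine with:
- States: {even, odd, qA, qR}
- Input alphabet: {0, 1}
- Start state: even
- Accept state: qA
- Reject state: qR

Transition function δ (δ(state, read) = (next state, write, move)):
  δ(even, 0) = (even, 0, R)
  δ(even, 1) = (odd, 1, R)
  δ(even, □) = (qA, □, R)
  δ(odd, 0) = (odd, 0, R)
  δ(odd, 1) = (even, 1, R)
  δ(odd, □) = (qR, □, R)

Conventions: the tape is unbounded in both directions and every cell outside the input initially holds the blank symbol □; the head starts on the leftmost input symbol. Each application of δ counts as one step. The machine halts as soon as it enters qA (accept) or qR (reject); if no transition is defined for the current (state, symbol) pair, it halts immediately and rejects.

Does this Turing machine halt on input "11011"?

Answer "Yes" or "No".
Step 0: [even]11011 (head at position 0)
Step 1: δ(even, 1) = (odd, 1, R)  ⊢  1[odd]1011 (head at position 1)
Step 2: δ(odd, 1) = (even, 1, R)  ⊢  11[even]011 (head at position 2)
Step 3: δ(even, 0) = (even, 0, R)  ⊢  110[even]11 (head at position 3)
Step 4: δ(even, 1) = (odd, 1, R)  ⊢  1101[odd]1 (head at position 4)
Step 5: δ(odd, 1) = (even, 1, R)  ⊢  11011[even]□ (head at position 5)
Step 6: δ(even, □) = (qA, □, R)  ⊢  11011□[qA]□ (head at position 6)
The machine is in qA, so it halts and accepts.
It halts after 6 steps.

Final answer: Yes - halts after 6 steps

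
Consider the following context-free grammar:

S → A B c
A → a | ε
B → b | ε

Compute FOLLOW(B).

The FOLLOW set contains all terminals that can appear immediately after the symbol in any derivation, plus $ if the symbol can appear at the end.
B occurs in S → A B c, immediately followed by the terminal c. So FOLLOW(B) = {c}.

Final answer: {c}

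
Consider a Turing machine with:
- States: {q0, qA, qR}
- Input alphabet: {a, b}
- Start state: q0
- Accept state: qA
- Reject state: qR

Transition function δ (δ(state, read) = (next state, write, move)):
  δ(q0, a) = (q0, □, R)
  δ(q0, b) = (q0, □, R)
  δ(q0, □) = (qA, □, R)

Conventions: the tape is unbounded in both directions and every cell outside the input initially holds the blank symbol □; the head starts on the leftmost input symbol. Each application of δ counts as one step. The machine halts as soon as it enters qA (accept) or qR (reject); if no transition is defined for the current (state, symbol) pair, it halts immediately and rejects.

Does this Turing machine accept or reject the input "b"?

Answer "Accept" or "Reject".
Step 0: [q0]b (head at position 0)
Step 1: δ(q0, b) = (q0, □, R)  ⊢  □[q0]□ (head at position 1)
Step 2: δ(q0, □) = (qA, □, R)  ⊢  □□[qA]□ (head at position 2)
The machine is in qA, so it halts and accepts.

Final answer: Accept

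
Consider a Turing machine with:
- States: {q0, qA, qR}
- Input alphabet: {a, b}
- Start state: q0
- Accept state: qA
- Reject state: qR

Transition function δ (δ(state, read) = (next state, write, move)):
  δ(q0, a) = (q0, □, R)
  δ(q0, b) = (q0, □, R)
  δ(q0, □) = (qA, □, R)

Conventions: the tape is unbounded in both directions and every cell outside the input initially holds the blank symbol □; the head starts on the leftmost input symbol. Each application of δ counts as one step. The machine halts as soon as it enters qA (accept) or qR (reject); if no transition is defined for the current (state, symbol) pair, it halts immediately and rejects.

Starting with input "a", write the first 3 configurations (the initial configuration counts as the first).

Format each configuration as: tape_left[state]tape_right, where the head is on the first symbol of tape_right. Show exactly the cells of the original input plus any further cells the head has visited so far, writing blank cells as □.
Step 0: [q0]a (head at position 0)
Step 1: δ(q0, a) = (q0, □, R)  ⊢  □[q0]□ (head at position 1)
Step 2: δ(q0, □) = (qA, □, R)  ⊢  □□[qA]□ (head at position 2)

Final answer: [q0]a ⊢ □[q0]□ ⊢ □□[qA]□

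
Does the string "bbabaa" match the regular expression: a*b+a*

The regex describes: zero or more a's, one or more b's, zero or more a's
No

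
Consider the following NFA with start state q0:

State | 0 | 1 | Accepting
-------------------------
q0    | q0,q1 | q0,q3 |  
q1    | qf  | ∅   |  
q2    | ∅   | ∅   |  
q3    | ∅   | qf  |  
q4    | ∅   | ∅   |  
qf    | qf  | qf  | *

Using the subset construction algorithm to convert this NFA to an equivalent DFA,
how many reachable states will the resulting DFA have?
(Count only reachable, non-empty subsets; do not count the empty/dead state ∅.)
Start subset: {q0}
{q0}: on 0 → {q0, q1}, on 1 → {q0, q3}
{q0, q1}: on 0 → {q0, q1, qf}, on 1 → {q0, q3}
{q0, q3}: on 0 → {q0, q1}, on 1 → {q0, q3, qf}
{q0, q1, qf}: on 0 → {q0, q1, qf}, on 1 → {q0, q3, qf}
{q0, q3, qf}: on 0 → {q0, q1, qf}, on 1 → {q0, q3, qf}
Reachable non-empty subsets: {q0}, {q0, q1}, {q0, q3}, {q0, q1, qf}, {q0, q3, qf} — 5 in total.

Final answer: 5 states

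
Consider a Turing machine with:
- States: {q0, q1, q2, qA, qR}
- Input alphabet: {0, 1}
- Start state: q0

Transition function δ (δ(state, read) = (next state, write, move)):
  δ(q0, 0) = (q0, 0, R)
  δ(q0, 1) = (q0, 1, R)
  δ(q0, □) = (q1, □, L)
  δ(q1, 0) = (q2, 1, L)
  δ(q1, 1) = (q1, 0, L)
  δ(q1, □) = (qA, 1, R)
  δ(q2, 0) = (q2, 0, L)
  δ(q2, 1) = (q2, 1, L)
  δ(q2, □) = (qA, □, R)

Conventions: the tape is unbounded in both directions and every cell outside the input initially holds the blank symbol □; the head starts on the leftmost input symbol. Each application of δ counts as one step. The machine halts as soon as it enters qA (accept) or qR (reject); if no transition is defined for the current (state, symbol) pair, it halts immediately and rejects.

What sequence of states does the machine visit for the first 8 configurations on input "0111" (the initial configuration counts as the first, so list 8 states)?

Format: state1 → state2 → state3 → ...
Step 0: [q0]0111 (head at position 0)
Step 1: δ(q0, 0) = (q0, 0, R)  ⊢  0[q0]111 (head at position 1)
Step 2: δ(q0, 1) = (q0, 1, R)  ⊢  01[q0]11 (head at position 2)
Step 3: δ(q0, 1) = (q0, 1, R)  ⊢  011[q0]1 (head at position 3)
Step 4: δ(q0, 1) = (q0, 1, R)  ⊢  0111[q0]□ (head at position 4)
Step 5: δ(q0, □) = (q1, □, L)  ⊢  011[q1]1□ (head at position 3)
Step 6: δ(q1, 1) = (q1, 0, L)  ⊢  01[q1]10□ (head at position 2)
Step 7: δ(q1, 1) = (q1, 0, L)  ⊢  0[q1]100□ (head at position 1)
Reading off the states of these 8 configurations: q0 → q0 → q0 → q0 → q0 → q1 → q1 → q1

Final answer: q0 → q0 → q0 → q0 → q0 → q1 → q1 → q1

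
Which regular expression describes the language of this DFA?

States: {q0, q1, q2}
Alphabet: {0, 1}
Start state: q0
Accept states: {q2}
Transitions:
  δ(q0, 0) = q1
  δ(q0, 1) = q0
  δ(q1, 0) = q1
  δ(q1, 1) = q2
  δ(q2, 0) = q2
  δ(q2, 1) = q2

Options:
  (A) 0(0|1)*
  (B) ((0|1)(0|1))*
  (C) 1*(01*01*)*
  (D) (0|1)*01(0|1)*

Testing sample strings against the DFA:
  '10000' -> rejected
  '111' -> rejected
  '0111' -> accepted
  '0111' -> accepted
Checking each option for a counterexample:
  (A) 0(0|1)*: '0' is rejected by the DFA but matches the regex → eliminated
  (B) ((0|1)(0|1))*: ε is rejected by the DFA but matches the regex → eliminated
  (C) 1*(01*01*)*: ε is rejected by the DFA but matches the regex → eliminated
  (D) (0|1)*01(0|1)*: agrees with the DFA on all strings of length ≤ 4
Only (D) (0|1)*01(0|1)* is consistent with the DFA.

Final answer: (D) (0|1)*01(0|1)*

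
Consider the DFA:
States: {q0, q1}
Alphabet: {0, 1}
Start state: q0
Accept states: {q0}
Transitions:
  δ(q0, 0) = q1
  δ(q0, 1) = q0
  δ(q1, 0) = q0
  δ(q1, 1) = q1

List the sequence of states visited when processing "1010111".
Starting at q0
Read '1': q0 -> q0
Read '0': q0 -> q1
Read '1': q1 -> q1
Read '0': q1 -> q0
Read '1': q0 -> q0
Read '1': q0 -> q0
Read '1': q0 -> q0

Final answer: q0 -> q0 -> q1 -> q1 -> q0 -> q0 -> q0 -> q0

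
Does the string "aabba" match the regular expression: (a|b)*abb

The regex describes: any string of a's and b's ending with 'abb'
No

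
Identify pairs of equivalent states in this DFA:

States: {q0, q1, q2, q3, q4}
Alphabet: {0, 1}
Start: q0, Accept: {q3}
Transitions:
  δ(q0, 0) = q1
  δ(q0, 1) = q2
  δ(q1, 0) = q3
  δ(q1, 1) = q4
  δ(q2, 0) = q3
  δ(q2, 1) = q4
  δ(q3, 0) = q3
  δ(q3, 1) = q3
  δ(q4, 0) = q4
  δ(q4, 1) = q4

Using the table-filling algorithm:
Round 0 – mark pairs where exactly one state is accepting: (q0,q3), (q1,q3), (q2,q3), (q3,q4)
Round 1 – newly marked: (q0,q1) [on 0: q1 vs q3, already marked]; (q0,q2) [on 0: q1 vs q3, already marked]; (q1,q4) [on 0: q3 vs q4, already marked]; (q2,q4) [on 0: q3 vs q4, already marked]
Round 2 – newly marked: (q0,q4) [on 0: q1 vs q4, already marked]
No further pairs can be marked.
(q1, q2) unmarked: δ(q1,0)=q3, δ(q2,0)=q3; δ(q1,1)=q4, δ(q2,1)=q4 → equivalent
Equivalent pairs: (q1, q2)

Final answer: Equivalent pairs: (q1, q2)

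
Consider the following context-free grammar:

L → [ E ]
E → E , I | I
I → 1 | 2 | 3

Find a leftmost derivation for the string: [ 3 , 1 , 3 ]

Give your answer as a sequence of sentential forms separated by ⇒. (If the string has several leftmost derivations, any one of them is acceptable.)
Start with L.
Step 1: the leftmost non-terminal is L; apply L → [ E ]:  [ E ]
Step 2: the leftmost non-terminal is E; apply E → E , I:  [ E , I ]
Step 3: the leftmost non-terminal is E; apply E → E , I:  [ E , I , I ]
Step 4: the leftmost non-terminal is E; apply E → I:  [ I , I , I ]
Step 5: the leftmost non-terminal is I; apply I → 3:  [ 3 , I , I ]
Step 6: the leftmost non-terminal is I; apply I → 1:  [ 3 , 1 , I ]
Step 7: the leftmost non-terminal is I; apply I → 3:  [ 3 , 1 , 3 ]

Final answer: L ⇒ [ E ] ⇒ [ E , I ] ⇒ [ E , I , I ] ⇒ [ I , I , I ] ⇒ [ 3 , I , I ] ⇒ [ 3 , 1 , I ] ⇒ [ 3 , 1 , 3 ]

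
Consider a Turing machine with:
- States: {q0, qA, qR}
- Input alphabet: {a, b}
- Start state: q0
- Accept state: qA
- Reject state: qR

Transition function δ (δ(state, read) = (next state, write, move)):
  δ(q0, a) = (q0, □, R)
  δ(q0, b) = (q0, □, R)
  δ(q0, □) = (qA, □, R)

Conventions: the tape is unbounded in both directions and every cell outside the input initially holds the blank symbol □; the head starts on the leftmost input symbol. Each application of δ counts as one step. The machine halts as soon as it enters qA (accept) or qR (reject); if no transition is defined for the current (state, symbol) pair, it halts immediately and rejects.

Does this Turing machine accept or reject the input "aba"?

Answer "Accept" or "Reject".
Step 0: [q0]aba (head at position 0)
Step 1: δ(q0, a) = (q0, □, R)  ⊢  □[q0]ba (head at position 1)
Step 2: δ(q0, b) = (q0, □, R)  ⊢  □□[q0]a (head at position 2)
Step 3: δ(q0, a) = (q0, □, R)  ⊢  □□□[q0]□ (head at position 3)
Step 4: δ(q0, □) = (qA, □, R)  ⊢  □□□□[qA]□ (head at position 4)
The machine is in qA, so it halts and accepts.

Final answer: Accept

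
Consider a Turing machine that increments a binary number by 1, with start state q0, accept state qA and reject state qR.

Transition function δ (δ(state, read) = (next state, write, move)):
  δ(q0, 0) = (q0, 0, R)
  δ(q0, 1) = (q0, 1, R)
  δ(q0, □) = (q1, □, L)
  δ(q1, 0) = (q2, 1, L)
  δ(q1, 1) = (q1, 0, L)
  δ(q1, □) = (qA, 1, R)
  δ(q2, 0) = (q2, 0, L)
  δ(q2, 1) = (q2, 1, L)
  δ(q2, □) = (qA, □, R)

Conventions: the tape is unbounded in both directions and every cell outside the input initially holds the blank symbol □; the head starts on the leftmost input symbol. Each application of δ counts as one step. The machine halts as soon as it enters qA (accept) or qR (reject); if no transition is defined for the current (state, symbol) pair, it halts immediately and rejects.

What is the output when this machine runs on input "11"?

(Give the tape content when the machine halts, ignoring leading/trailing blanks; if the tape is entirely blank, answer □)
Step 0: [q0]11 (head at position 0)
Step 1: δ(q0, 1) = (q0, 1, R)  ⊢  1[q0]1 (head at position 1)
Step 2: δ(q0, 1) = (q0, 1, R)  ⊢  11[q0]□ (head at position 2)
Step 3: δ(q0, □) = (q1, □, L)  ⊢  1[q1]1□ (head at position 1)
Step 4: δ(q1, 1) = (q1, 0, L)  ⊢  [q1]10□ (head at position 0)
Step 5: δ(q1, 1) = (q1, 0, L)  ⊢  [q1]□00□ (head at position -1)
Step 6: δ(q1, □) = (qA, 1, R)  ⊢  1[qA]00□ (head at position 0)
The machine is in qA, so it halts and accepts.
Tape content when halted (ignoring surrounding blanks): 100

Final answer: Output: 100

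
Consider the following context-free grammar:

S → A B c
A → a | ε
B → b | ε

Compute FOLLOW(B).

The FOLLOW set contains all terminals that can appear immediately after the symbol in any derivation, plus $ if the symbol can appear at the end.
B occurs in S → A B c, immediately followed by the terminal c. So FOLLOW(B) = {c}.

Final answer: {c}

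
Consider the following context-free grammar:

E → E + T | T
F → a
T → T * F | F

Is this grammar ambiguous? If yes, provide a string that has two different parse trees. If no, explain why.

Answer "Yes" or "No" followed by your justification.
This is the standard stratified expression grammar: '+' is introduced only by the left-recursive rule E → E + T and '*' only by the left-recursive rule T → T * F, with F → a. For any string, the last '+' must be the one produced at the root E (everything after it is a T containing no '+'), and likewise within each T the last '*' is produced at its root. This fixes the parse tree uniquely (left-associative, '*' binding tighter than '+'), so every string has exactly one parse tree.

Final answer: No - the grammar is unambiguous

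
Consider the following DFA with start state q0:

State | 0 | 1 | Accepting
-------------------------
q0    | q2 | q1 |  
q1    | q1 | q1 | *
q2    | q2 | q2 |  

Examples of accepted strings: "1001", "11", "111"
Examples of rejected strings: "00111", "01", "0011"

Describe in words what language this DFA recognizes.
non-empty binary strings starting with 1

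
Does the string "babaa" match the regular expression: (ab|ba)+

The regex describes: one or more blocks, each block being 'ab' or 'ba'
No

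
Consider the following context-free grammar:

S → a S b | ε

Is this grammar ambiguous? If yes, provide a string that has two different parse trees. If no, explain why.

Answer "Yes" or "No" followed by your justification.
At every step exactly one production applies: if the remaining string to generate is non-empty it starts with a and ends with b, forcing S → a S b; if it is empty, S → ε is forced. Hence each string a^n b^n has exactly one derivation (S → a S b applied n times, then S → ε) and one parse tree.

Final answer: No - the grammar is unambiguous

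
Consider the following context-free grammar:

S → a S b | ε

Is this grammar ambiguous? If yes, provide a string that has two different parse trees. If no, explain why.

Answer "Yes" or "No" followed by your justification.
At every step exactly one production applies: if the remaining string to generate is non-empty it starts with a and ends with b, forcing S → a S b; if it is empty, S → ε is forced. Hence each string a^n b^n has exactly one derivation (S → a S b applied n times, then S → ε) and one parse tree.

Final answer: No - the grammar is unambiguous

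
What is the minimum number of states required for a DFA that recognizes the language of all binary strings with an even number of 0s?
Language: binary strings with an even number of 0s
Lower bound (Myhill–Nerode): the prefixes ε, 0 are pairwise distinguishable:
  ε vs 0: suffix ε distinguishes them (ε has zero 0s (accepted), 0 has one 0 (rejected))
So any DFA needs at least 2 states.
Upper bound: a DFA with 2 states exists (one state per class above).
Minimum states: 2

Final answer: 2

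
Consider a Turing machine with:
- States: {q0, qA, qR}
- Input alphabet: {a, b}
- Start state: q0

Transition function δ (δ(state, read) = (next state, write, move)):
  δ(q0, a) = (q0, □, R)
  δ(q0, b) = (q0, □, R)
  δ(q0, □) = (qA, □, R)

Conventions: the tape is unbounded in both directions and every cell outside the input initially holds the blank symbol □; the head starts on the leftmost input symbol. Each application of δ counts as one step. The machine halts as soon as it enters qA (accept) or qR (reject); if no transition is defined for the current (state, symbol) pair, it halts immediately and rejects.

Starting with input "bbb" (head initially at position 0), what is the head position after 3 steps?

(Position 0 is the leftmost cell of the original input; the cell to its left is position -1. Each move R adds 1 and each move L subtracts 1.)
Step 0: [q0]bbb (head at position 0)
Step 1: δ(q0, b) = (q0, □, R)  ⊢  □[q0]bb (head at position 1)
Step 2: δ(q0, b) = (q0, □, R)  ⊢  □□[q0]b (head at position 2)
Step 3: δ(q0, b) = (q0, □, R)  ⊢  □□□[q0]□ (head at position 3)
Head position after 3 steps: 3

Final answer: Position 3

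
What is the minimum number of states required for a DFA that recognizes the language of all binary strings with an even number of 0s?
Language: binary strings with an even number of 0s
Lower bound (Myhill–Nerode): the prefixes ε, 0 are pairwise distinguishable:
  ε vs 0: suffix ε distinguishes them (ε has zero 0s (accepted), 0 has one 0 (rejected))
So any DFA needs at least 2 states.
Upper bound: a DFA with 2 states exists (one state per class above).
Minimum states: 2

Final answer: 2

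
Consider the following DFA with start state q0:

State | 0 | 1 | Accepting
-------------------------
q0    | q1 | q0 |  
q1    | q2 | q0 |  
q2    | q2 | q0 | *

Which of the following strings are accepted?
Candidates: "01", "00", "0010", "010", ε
"01": q0 → q1 → q0; q0 is not accepting → rejected
"00": q0 → q1 → q2; q2 is accepting → accepted
"0010": q0 → q1 → q2 → q0 → q1; q1 is not accepting → rejected
"010": q0 → q1 → q0 → q1; q1 is not accepting → rejected
ε: q0; q0 is not accepting → rejected

Final answer: "00"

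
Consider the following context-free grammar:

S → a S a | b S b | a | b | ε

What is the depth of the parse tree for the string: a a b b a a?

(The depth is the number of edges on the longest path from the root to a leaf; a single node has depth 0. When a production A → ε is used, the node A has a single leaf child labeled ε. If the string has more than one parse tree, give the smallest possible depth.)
The string has even length 6, so its (unique) parse tree peels off matching outer symbols: S → a S a, S → a S a, S → b S b, and finally S → ε for the empty middle.
The S nodes are at depths 0..3; the ε leaf under the innermost S is at depth 4 (terminal leaves are at depths 1..3).
Depth = 4.

Final answer: 4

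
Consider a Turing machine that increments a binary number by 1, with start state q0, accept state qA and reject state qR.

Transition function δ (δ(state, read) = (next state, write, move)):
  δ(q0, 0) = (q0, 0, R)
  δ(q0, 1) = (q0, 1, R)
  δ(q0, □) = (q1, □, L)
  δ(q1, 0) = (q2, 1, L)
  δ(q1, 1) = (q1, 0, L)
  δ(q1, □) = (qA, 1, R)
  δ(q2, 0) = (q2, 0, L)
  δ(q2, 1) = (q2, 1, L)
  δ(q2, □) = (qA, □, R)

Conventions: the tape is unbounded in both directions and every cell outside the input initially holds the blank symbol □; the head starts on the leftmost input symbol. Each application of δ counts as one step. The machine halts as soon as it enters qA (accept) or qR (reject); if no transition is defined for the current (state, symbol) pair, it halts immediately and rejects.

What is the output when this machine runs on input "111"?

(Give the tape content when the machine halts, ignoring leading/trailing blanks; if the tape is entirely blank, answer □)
Step 0: [q0]111 (head at position 0)
Step 1: δ(q0, 1) = (q0, 1, R)  ⊢  1[q0]11 (head at position 1)
Step 2: δ(q0, 1) = (q0, 1, R)  ⊢  11[q0]1 (head at position 2)
Step 3: δ(q0, 1) = (q0, 1, R)  ⊢  111[q0]□ (head at position 3)
Step 4: δ(q0, □) = (q1, □, L)  ⊢  11[q1]1□ (head at position 2)
Step 5: δ(q1, 1) = (q1, 0, L)  ⊢  1[q1]10□ (head at position 1)
Step 6: δ(q1, 1) = (q1, 0, L)  ⊢  [q1]100□ (head at position 0)
Step 7: δ(q1, 1) = (q1, 0, L)  ⊢  [q1]□000□ (head at position -1)
Step 8: δ(q1, □) = (qA, 1, R)  ⊢  1[qA]000□ (head at position 0)
The machine is in qA, so it halts and accepts.
Tape content when halted (ignoring surrounding blanks): 1000

Final answer: Output: 1000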